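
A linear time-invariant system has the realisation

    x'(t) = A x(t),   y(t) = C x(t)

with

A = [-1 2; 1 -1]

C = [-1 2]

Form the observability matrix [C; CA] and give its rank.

CA = [[3, -4]]
Observability matrix O = [C; CA] = [[-1, 2], [3, -4]]
det(O) = (-1)·(-4) - 2·3 = 4 - 6 = -2 ≠ 0, so rank(O) = 2.
rank(O) = 2 = n, so the pair (A, C) is completely observable.

2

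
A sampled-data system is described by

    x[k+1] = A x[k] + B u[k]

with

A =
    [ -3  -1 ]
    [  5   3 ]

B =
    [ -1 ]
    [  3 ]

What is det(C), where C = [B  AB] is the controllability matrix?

AB = [[0], [4]]
Controllability matrix C = [B  AB] = [[-1, 0], [3, 4]]
det(C) = (-1)·4 - 0·3 = -4 - 0 = -4
Since det(C) ≠ 0, rank(C) = 2 and the system is completely controllable.

-4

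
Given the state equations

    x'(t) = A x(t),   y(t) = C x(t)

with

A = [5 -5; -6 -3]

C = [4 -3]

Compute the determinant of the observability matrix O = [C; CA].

CA = [[38, -11]]
Observability matrix O = [C; CA] = [[4, -3], [38, -11]]
det(O) = 4·(-11) - (-3)·38 = -44 - (-114) = 70
Since det(O) ≠ 0, rank(O) = 2 and the system is completely observable.

70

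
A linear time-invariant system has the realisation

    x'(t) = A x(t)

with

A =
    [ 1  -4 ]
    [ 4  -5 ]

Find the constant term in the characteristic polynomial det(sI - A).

11

For a 2×2 matrix, det(sI - A) = s^2 - (tr A)s + det A.
tr A = -4, det A = 11.
So p(s) = s^2 + 4s + 11.
The constant term is 11.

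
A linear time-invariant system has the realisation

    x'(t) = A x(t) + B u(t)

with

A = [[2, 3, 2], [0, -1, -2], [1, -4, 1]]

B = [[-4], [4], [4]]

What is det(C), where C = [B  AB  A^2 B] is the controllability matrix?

0

AB = [[12], [-12], [-16]]
A^2B = [[-44], [44], [44]]
Controllability matrix C = [B  AB  A^2B] = [[-4, 12, -44], [4, -12, 44], [4, -16, 44]]
Expanding along the first row, det(C) = (-4)·((-12)·44 - 44·(-16)) - 12·(4·44 - 44·4) + (-44)·(4·(-16) - (-12)·4) = (-4)·176 - 12·0 + (-44)·(-16) = 0
Since det(C) = 0, rank(C) < 3 and the system is not completely controllable.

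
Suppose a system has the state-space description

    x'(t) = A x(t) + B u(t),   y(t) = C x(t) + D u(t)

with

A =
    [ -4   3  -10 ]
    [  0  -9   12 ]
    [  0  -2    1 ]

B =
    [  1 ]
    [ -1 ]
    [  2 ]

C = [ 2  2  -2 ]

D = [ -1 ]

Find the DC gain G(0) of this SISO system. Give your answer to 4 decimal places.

-4.0000

G(0) = C(-A)^{-1}B + D = -C A^{-1} B + D.
det A = -60, so A^{-1} = (1/-60)·adj(A) = [[-1/4, -17/60, 9/10], [0, 1/15, -4/5], [0, 2/15, -3/5]]
A^{-1} B = [11/6, -5/3, -4/3]^T
C A^{-1} B = 3
G(0) = D - C A^{-1} B = -1 - (3) = -4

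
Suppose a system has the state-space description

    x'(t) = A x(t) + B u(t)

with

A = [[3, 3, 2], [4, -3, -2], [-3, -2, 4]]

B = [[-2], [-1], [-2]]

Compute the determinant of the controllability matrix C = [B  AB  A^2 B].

AB = [[-13], [-1], [0]]
A^2B = [[-42], [-49], [41]]
Controllability matrix C = [B  AB  A^2B] = [[-2, -13, -42], [-1, -1, -49], [-2, 0, 41]]
Expanding along the first row, det(C) = (-2)·((-1)·41 - (-49)·0) - (-13)·((-1)·41 - (-49)·(-2)) + (-42)·((-1)·0 - (-1)·(-2)) = (-2)·(-41) - (-13)·(-139) + (-42)·(-2) = -1641
Since det(C) ≠ 0, rank(C) = 3 and the system is completely controllable.

-1641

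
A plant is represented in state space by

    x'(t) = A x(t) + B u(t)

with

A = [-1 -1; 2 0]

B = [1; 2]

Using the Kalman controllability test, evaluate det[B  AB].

8

AB = [[-3], [2]]
Controllability matrix C = [B  AB] = [[1, -3], [2, 2]]
det(C) = 1·2 - (-3)·2 = 2 - (-6) = 8
Since det(C) ≠ 0, rank(C) = 2 and the system is completely controllable.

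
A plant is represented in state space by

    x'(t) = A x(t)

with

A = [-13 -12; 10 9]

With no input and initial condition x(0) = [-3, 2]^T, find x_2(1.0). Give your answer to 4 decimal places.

-0.8547

det(sI - A) = s^2 - (tr A)s + det A, with tr A = (-13) + 9 = -4 and det A = (-13)·9 - (-12)·10 = -117 - (-120) = 3.
So p(s) = det(sI - A) = s^2 + 4s + 3.
Factor s^2 + 4s + 3: two numbers with sum -4 and product 3 are -1 and -3, so s^2 + 4s + 3 = (s + 1)(s + 3).
Hence p(s) = (s + 1) (s + 3), with roots -3, -1.
The eigenvalues -3, -1 are distinct and real, so A is diagonalisable and x(t) = e^{At} x(0) = V diag(e^{λ_i t}) V^{-1} x(0), where the columns of V are the eigenvectors.
λ = -3: A - (-3)I = [[-10, -12], [10, 12]]. Row 1 gives (-10)·v1 + (-12)·v2 = 0, so take v_1 = [6, -5]^T.
λ = -1: A - (-1)I = [[-12, -12], [10, 10]]. Row 1 gives (-12)·v1 + (-12)·v2 = 0, so take v_2 = [-1, 1]^T.
V = [v_1 v_2] = [[6, -1], [-5, 1]] has det V = 1, so V^{-1} = adj(V)/det V = [[1, 1], [5, 6]].
Modal coordinates z(0) = V^{-1} x(0): 1·(-3) + 1·2 = -1; 5·(-3) + 6·2 = -3; so z(0) = [-1, -3]^T.
x_2(t) = Σ_i (v_i)_2 · z_i(0) · e^{λ_i t} (row 2 of V times the modal terms).
x_2(1.0) = (-5)·(-1)·e^{-3·1.0} + 1·(-3)·e^{-1·1.0} = 5·0.049787 + (-3)·0.367879 = -0.8547.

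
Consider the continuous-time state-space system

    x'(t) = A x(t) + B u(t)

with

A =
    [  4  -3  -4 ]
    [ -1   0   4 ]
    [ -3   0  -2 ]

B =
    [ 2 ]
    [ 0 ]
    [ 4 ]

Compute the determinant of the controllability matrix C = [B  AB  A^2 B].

AB = [[-8], [14], [-14]]
A^2B = [[-18], [-48], [52]]
Controllability matrix C = [B  AB  A^2B] = [[2, -8, -18], [0, 14, -48], [4, -14, 52]]
Expanding along the first row, det(C) = 2·(14·52 - (-48)·(-14)) - (-8)·(0·52 - (-48)·4) + (-18)·(0·(-14) - 14·4) = 2·56 - (-8)·192 + (-18)·(-56) = 2656
Since det(C) ≠ 0, rank(C) = 3 and the system is completely controllable.

2656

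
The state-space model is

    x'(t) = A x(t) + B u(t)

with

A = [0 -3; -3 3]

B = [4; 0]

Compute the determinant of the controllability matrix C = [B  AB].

AB = [[0], [-12]]
Controllability matrix C = [B  AB] = [[4, 0], [0, -12]]
det(C) = 4·(-12) - 0·0 = -48 - 0 = -48
Since det(C) ≠ 0, rank(C) = 2 and the system is completely controllable.

-48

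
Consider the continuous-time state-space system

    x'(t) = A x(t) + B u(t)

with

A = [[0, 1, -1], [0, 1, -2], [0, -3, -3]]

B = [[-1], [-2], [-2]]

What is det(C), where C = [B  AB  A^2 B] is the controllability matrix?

20

AB = [[0], [2], [12]]
A^2B = [[-10], [-22], [-42]]
Controllability matrix C = [B  AB  A^2B] = [[-1, 0, -10], [-2, 2, -22], [-2, 12, -42]]
Expanding along the first row, det(C) = (-1)·(2·(-42) - (-22)·12) - 0·((-2)·(-42) - (-22)·(-2)) + (-10)·((-2)·12 - 2·(-2)) = (-1)·180 - 0·40 + (-10)·(-20) = 20
Since det(C) ≠ 0, rank(C) = 3 and the system is completely controllable.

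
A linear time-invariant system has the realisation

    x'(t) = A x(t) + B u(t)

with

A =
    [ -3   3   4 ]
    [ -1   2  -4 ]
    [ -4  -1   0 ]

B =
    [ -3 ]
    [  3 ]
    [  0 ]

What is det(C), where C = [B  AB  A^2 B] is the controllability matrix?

5832

AB = [[18], [9], [9]]
A^2B = [[9], [-36], [-81]]
Controllability matrix C = [B  AB  A^2B] = [[-3, 18, 9], [3, 9, -36], [0, 9, -81]]
Expanding along the first row, det(C) = (-3)·(9·(-81) - (-36)·9) - 18·(3·(-81) - (-36)·0) + 9·(3·9 - 9·0) = (-3)·(-405) - 18·(-243) + 9·27 = 5832
Since det(C) ≠ 0, rank(C) = 3 and the system is completely controllable.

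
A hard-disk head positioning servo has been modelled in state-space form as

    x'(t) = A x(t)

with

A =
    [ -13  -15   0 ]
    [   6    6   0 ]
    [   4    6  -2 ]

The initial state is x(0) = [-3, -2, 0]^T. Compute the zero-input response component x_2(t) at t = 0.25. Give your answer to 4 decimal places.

det(sI - A) = s^3 - (tr A)s^2 + (M11 + M22 + M33)s - det A, where Mii is the 2×2 principal minor of A obtained by deleting row i and column i.
tr A = (-13) + 6 + (-2) = -9; M11 = 6·(-2) - 0·6 = -12 - 0 = -12; M22 = (-13)·(-2) - 0·4 = 26 - 0 = 26; M33 = (-13)·6 - (-15)·6 = -78 - (-90) = 12; sum of minors = 26.
det A = (-13)·(6·(-2) - 0·6) - (-15)·(6·(-2) - 0·4) + 0·(6·6 - 6·4) = (-13)·(-12) - (-15)·(-12) + 0·12 = -24.
So p(s) = det(sI - A) = s^3 + 9s^2 + 26s + 24.
Rational-root test: any integer root divides 24. Testing small divisors, s = -2 works: p(-2) = -8 + 36 + (-52) + 24 = 0, so (s + 2) is a factor.
Dividing, p(s) = (s + 2)(s^2 + 7s + 12).
Factor s^2 + 7s + 12: two numbers with sum -7 and product 12 are -3 and -4, so s^2 + 7s + 12 = (s + 3)(s + 4).
Hence p(s) = (s + 2) (s + 3) (s + 4), with roots -4, -3, -2.
The eigenvalues -4, -3, -2 are distinct and real, so A is diagonalisable and x(t) = e^{At} x(0) = V diag(e^{λ_i t}) V^{-1} x(0), where the columns of V are the eigenvectors.
λ = -4: A - (-4)I = [[-9, -15, 0], [6, 10, 0], [4, 6, 2]]. v must be orthogonal to every row; (row 1) × (row 3) = [-30, 18, 6], so take v_1 = [5, -3, -1]^T.
λ = -3: A - (-3)I = [[-10, -15, 0], [6, 9, 0], [4, 6, 1]]. v must be orthogonal to every row; (row 1) × (row 3) = [-15, 10, 0], so take v_2 = [3, -2, 0]^T.
λ = -2: A - (-2)I = [[-11, -15, 0], [6, 8, 0], [4, 6, 0]]. v must be orthogonal to every row; (row 1) × (row 2) = [0, 0, 2], so take v_3 = [0, 0, 1]^T.
V = [v_1 v_2 v_3] = [[5, 3, 0], [-3, -2, 0], [-1, 0, 1]] has det V = -1, so V^{-1} = adj(V)/det V = [[2, 3, 0], [-3, -5, 0], [2, 3, 1]].
Modal coordinates z(0) = V^{-1} x(0): 2·(-3) + 3·(-2) + 0·0 = -12; (-3)·(-3) + (-5)·(-2) + 0·0 = 19; 2·(-3) + 3·(-2) + 1·0 = -12; so z(0) = [-12, 19, -12]^T.
x_2(t) = Σ_i (v_i)_2 · z_i(0) · e^{λ_i t} (row 2 of V times the modal terms).
x_2(0.25) = (-3)·(-12)·e^{-4·0.25} + (-2)·19·e^{-3·0.25} + 0·(-12)·e^{-2·0.25} = 36·0.367879 + (-38)·0.472367 + 0·0.606531 = -4.7063.

-4.7063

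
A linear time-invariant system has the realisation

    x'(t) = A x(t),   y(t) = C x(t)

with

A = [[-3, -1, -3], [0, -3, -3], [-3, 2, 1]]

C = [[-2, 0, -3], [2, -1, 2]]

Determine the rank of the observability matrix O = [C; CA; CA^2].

3

CA = [[15, -4, 3], [-12, 5, -1]]
CA^2 = [[-54, 3, -30], [39, -5, 20]]
Observability matrix O = [C; CA; CA^2] = [[-2, 0, -3], [2, -1, 2], [15, -4, 3], [-12, 5, -1], [-54, 3, -30], [39, -5, 20]]
Take the 3×3 submatrix of O formed by rows 1, 2, 3: [[-2, 0, -3], [2, -1, 2], [15, -4, 3]]. Its determinant is (-2)·((-1)·3 - 2·(-4)) - 0·(2·3 - 2·15) + (-3)·(2·(-4) - (-1)·15) = (-2)·5 - 0·(-24) + (-3)·7 = -31 ≠ 0.
So rank(O) ≥ 3; since O has 3 columns, rank(O) = 3.
rank(O) = 3 = n, so the pair (A, C) is completely observable.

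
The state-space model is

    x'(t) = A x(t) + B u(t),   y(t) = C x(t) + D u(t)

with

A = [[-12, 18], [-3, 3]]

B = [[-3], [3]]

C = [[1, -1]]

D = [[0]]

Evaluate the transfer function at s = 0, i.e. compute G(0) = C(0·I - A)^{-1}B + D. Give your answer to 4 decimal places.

G(0) = C(-A)^{-1}B + D = -C A^{-1} B + D.
det A = 18, so A^{-1} = (1/18)·adj(A) = [[1/6, -1], [1/6, -2/3]]
A^{-1} B = [-7/2, -5/2]^T
C A^{-1} B = -1
G(0) = D - C A^{-1} B = 0 - (-1) = 1

1.0000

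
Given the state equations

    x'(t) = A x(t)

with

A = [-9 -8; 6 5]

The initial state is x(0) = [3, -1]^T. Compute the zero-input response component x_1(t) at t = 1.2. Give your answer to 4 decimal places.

-1.2874

det(sI - A) = s^2 - (tr A)s + det A, with tr A = (-9) + 5 = -4 and det A = (-9)·5 - (-8)·6 = -45 - (-48) = 3.
So p(s) = det(sI - A) = s^2 + 4s + 3.
Factor s^2 + 4s + 3: two numbers with sum -4 and product 3 are -1 and -3, so s^2 + 4s + 3 = (s + 1)(s + 3).
Hence p(s) = (s + 1) (s + 3), with roots -3, -1.
The eigenvalues -3, -1 are distinct and real, so A is diagonalisable and x(t) = e^{At} x(0) = V diag(e^{λ_i t}) V^{-1} x(0), where the columns of V are the eigenvectors.
λ = -3: A - (-3)I = [[-6, -8], [6, 8]]. Row 1 gives (-6)·v1 + (-8)·v2 = 0, so take v_1 = [4, -3]^T.
λ = -1: A - (-1)I = [[-8, -8], [6, 6]]. Row 1 gives (-8)·v1 + (-8)·v2 = 0, so take v_2 = [1, -1]^T.
V = [v_1 v_2] = [[4, 1], [-3, -1]] has det V = -1, so V^{-1} = adj(V)/det V = [[1, 1], [-3, -4]].
Modal coordinates z(0) = V^{-1} x(0): 1·3 + 1·(-1) = 2; (-3)·3 + (-4)·(-1) = -5; so z(0) = [2, -5]^T.
x_1(t) = Σ_i (v_i)_1 · z_i(0) · e^{λ_i t} (row 1 of V times the modal terms).
x_1(1.2) = 4·2·e^{-3·1.2} + 1·(-5)·e^{-1·1.2} = 8·0.027324 + (-5)·0.301194 = -1.2874.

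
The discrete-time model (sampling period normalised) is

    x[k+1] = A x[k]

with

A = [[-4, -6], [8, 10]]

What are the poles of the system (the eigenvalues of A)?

det(zI - A) = z^2 - (tr A)z + det A, with tr A = (-4) + 10 = 6 and det A = (-4)·10 - (-6)·8 = -40 - (-48) = 8.
So p(z) = det(zI - A) = z^2 - 6z + 8.
Factor z^2 - 6z + 8: two numbers with sum 6 and product 8 are 4 and 2, so z^2 - 6z + 8 = (z - 4)(z - 2).
Hence p(z) = (z - 4) (z - 2), with roots 2, 4.

2, 4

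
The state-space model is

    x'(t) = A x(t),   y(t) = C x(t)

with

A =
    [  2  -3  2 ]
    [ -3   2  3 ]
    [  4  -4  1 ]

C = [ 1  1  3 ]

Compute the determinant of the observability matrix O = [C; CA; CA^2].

CA = [[11, -13, 8]]
CA^2 = [[93, -91, -9]]
Observability matrix O = [C; CA; CA^2] = [[1, 1, 3], [11, -13, 8], [93, -91, -9]]
Expanding along the first row, det(O) = 1·((-13)·(-9) - 8·(-91)) - 1·(11·(-9) - 8·93) + 3·(11·(-91) - (-13)·93) = 1·845 - 1·(-843) + 3·208 = 2312
Since det(O) ≠ 0, rank(O) = 3 and the system is completely observable.

2312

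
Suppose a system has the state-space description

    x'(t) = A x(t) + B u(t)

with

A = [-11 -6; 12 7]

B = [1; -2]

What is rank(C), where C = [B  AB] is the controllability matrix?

1

AB = [[1], [-2]]
Controllability matrix C = [B  AB] = [[1, 1], [-2, -2]]
Every column of C is a scalar multiple of column 1 = [1, -2] (multipliers 1, 1), so the columns span a one-dimensional space.
C ≠ 0, hence rank(C) = 1.
rank(C) = 1 < n = 2, so the pair (A, B) is not completely controllable.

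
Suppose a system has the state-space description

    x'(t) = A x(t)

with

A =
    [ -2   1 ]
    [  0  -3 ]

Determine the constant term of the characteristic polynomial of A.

For a 2×2 matrix, det(sI - A) = s^2 - (tr A)s + det A.
tr A = -5, det A = 6.
So p(s) = s^2 + 5s + 6.
The constant term is 6.

6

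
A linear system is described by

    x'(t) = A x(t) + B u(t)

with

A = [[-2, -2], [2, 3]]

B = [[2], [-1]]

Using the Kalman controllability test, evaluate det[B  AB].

AB = [[-2], [1]]
Controllability matrix C = [B  AB] = [[2, -2], [-1, 1]]
det(C) = 2·1 - (-2)·(-1) = 2 - 2 = 0
Since det(C) = 0, rank(C) < 2 and the system is not completely controllable.

0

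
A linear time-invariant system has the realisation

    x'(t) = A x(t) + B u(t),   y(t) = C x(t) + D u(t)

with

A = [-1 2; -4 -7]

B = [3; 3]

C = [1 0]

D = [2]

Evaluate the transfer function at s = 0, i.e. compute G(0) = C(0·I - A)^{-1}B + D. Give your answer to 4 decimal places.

3.8000

G(0) = C(-A)^{-1}B + D = -C A^{-1} B + D.
det A = 15, so A^{-1} = (1/15)·adj(A) = [[-7/15, -2/15], [4/15, -1/15]]
A^{-1} B = [-9/5, 3/5]^T
C A^{-1} B = -9/5
G(0) = D - C A^{-1} B = 2 - (-9/5) = 19/5 ≈ 3.8000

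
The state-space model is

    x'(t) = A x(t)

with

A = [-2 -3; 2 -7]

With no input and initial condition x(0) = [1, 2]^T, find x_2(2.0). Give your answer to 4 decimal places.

-0.0005

det(sI - A) = s^2 - (tr A)s + det A, with tr A = (-2) + (-7) = -9 and det A = (-2)·(-7) - (-3)·2 = 14 - (-6) = 20.
So p(s) = det(sI - A) = s^2 + 9s + 20.
Factor s^2 + 9s + 20: two numbers with sum -9 and product 20 are -4 and -5, so s^2 + 9s + 20 = (s + 4)(s + 5).
Hence p(s) = (s + 4) (s + 5), with roots -5, -4.
The eigenvalues -5, -4 are distinct and real, so A is diagonalisable and x(t) = e^{At} x(0) = V diag(e^{λ_i t}) V^{-1} x(0), where the columns of V are the eigenvectors.
λ = -5: A - (-5)I = [[3, -3], [2, -2]]. Row 1 gives 3·v1 + (-3)·v2 = 0, so take v_1 = [1, 1]^T.
λ = -4: A - (-4)I = [[2, -3], [2, -3]]. Row 1 gives 2·v1 + (-3)·v2 = 0, so take v_2 = [3, 2]^T.
V = [v_1 v_2] = [[1, 3], [1, 2]] has det V = -1, so V^{-1} = adj(V)/det V = [[-2, 3], [1, -1]].
Modal coordinates z(0) = V^{-1} x(0): (-2)·1 + 3·2 = 4; 1·1 + (-1)·2 = -1; so z(0) = [4, -1]^T.
x_2(t) = Σ_i (v_i)_2 · z_i(0) · e^{λ_i t} (row 2 of V times the modal terms).
x_2(2.0) = 1·4·e^{-5·2.0} + 2·(-1)·e^{-4·2.0} = 4·0.000045 + (-2)·0.000335 = -0.0005.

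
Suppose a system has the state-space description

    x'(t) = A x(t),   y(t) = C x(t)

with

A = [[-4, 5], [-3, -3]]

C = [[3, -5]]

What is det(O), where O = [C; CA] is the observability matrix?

CA = [[3, 30]]
Observability matrix O = [C; CA] = [[3, -5], [3, 30]]
det(O) = 3·30 - (-5)·3 = 90 - (-15) = 105
Since det(O) ≠ 0, rank(O) = 2 and the system is completely observable.

105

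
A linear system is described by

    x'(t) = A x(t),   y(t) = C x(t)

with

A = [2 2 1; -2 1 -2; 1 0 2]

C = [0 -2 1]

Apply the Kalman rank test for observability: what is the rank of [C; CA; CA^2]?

3

CA = [[5, -2, 6]]
CA^2 = [[20, 8, 21]]
Observability matrix O = [C; CA; CA^2] = [[0, -2, 1], [5, -2, 6], [20, 8, 21]]
det(O) = 0·((-2)·21 - 6·8) - (-2)·(5·21 - 6·20) + 1·(5·8 - (-2)·20) = 0·(-90) - (-2)·(-15) + 1·80 = 50 ≠ 0, so rank(O) = 3.
rank(O) = 3 = n, so the pair (A, C) is completely observable.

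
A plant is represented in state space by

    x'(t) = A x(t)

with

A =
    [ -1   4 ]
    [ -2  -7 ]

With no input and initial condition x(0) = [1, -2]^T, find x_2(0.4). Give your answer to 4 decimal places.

det(sI - A) = s^2 - (tr A)s + det A, with tr A = (-1) + (-7) = -8 and det A = (-1)·(-7) - 4·(-2) = 7 - (-8) = 15.
So p(s) = det(sI - A) = s^2 + 8s + 15.
Factor s^2 + 8s + 15: two numbers with sum -8 and product 15 are -3 and -5, so s^2 + 8s + 15 = (s + 3)(s + 5).
Hence p(s) = (s + 3) (s + 5), with roots -5, -3.
The eigenvalues -5, -3 are distinct and real, so A is diagonalisable and x(t) = e^{At} x(0) = V diag(e^{λ_i t}) V^{-1} x(0), where the columns of V are the eigenvectors.
λ = -5: A - (-5)I = [[4, 4], [-2, -2]]. Row 1 gives 4·v1 + 4·v2 = 0, so take v_1 = [-1, 1]^T.
λ = -3: A - (-3)I = [[2, 4], [-2, -4]]. Row 1 gives 2·v1 + 4·v2 = 0, so take v_2 = [2, -1]^T.
V = [v_1 v_2] = [[-1, 2], [1, -1]] has det V = -1, so V^{-1} = adj(V)/det V = [[1, 2], [1, 1]].
Modal coordinates z(0) = V^{-1} x(0): 1·1 + 2·(-2) = -3; 1·1 + 1·(-2) = -1; so z(0) = [-3, -1]^T.
x_2(t) = Σ_i (v_i)_2 · z_i(0) · e^{λ_i t} (row 2 of V times the modal terms).
x_2(0.4) = 1·(-3)·e^{-5·0.4} + (-1)·(-1)·e^{-3·0.4} = (-3)·0.135335 + 1·0.301194 = -0.1048.

-0.1048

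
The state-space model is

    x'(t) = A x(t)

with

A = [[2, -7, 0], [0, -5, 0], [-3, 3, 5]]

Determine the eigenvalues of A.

-5, 2, 5

det(sI - A) = s^3 - (tr A)s^2 + (M11 + M22 + M33)s - det A, where Mii is the 2×2 principal minor of A obtained by deleting row i and column i.
tr A = 2 + (-5) + 5 = 2; M11 = (-5)·5 - 0·3 = -25 - 0 = -25; M22 = 2·5 - 0·(-3) = 10 - 0 = 10; M33 = 2·(-5) - (-7)·0 = -10 - 0 = -10; sum of minors = -25.
det A = 2·((-5)·5 - 0·3) - (-7)·(0·5 - 0·(-3)) + 0·(0·3 - (-5)·(-3)) = 2·(-25) - (-7)·0 + 0·(-15) = -50.
So p(s) = det(sI - A) = s^3 - 2s^2 - 25s + 50.
Rational-root test: any integer root divides 50. Testing small divisors, s = 2 works: p(2) = 8 + (-8) + (-50) + 50 = 0, so (s - 2) is a factor.
Dividing, p(s) = (s - 2)(s^2 - 25).
Factor s^2 - 25: two numbers with sum 0 and product -25 are 5 and -5, so s^2 - 25 = (s - 5)(s + 5).
Hence p(s) = (s - 5) (s - 2) (s + 5), with roots -5, 2, 5.
At least one eigenvalue has non-negative real part, so the system is not asymptotically stable.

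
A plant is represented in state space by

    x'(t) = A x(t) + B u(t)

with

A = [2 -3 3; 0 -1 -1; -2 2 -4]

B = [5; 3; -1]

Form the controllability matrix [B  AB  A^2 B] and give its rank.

2

AB = [[-2], [-2], [0]]
A^2B = [[2], [2], [0]]
Controllability matrix C = [B  AB  A^2B] = [[5, -2, 2], [3, -2, 2], [-1, 0, 0]]
The rows r1, r2, r3 of C are linearly dependent: r1 - r2 + 2·r3 = 0 (check each entry), so rank(C) ≤ 2.
The 2×2 minor from rows 1, 2, columns 1, 2 is 5·(-2) - (-2)·3 = -10 - (-6) = -4 ≠ 0, so rank(C) = 2.
rank(C) = 2 < n = 3, so the pair (A, B) is not completely controllable.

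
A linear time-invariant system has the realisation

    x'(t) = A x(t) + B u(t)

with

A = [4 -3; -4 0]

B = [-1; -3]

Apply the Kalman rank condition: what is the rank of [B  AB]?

2

AB = [[5], [4]]
Controllability matrix C = [B  AB] = [[-1, 5], [-3, 4]]
det(C) = (-1)·4 - 5·(-3) = -4 - (-15) = 11 ≠ 0, so rank(C) = 2.
rank(C) = 2 = n, so the pair (A, B) is completely controllable.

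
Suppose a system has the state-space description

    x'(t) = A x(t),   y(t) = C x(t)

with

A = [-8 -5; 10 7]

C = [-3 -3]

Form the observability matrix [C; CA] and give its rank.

1

CA = [[-6, -6]]
Observability matrix O = [C; CA] = [[-3, -3], [-6, -6]]
Every row of O is a scalar multiple of row 1 = [-3, -3] (multipliers 1, 2), so the rows span a one-dimensional space.
O ≠ 0, hence rank(O) = 1.
rank(O) = 1 < n = 2, so the pair (A, C) is not completely observable.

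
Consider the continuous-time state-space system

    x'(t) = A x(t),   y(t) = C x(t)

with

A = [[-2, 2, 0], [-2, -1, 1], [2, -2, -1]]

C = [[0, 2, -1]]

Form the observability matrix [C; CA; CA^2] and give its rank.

3

CA = [[-6, 0, 3]]
CA^2 = [[18, -18, -3]]
Observability matrix O = [C; CA; CA^2] = [[0, 2, -1], [-6, 0, 3], [18, -18, -3]]
det(O) = 0·(0·(-3) - 3·(-18)) - 2·((-6)·(-3) - 3·18) + (-1)·((-6)·(-18) - 0·18) = 0·54 - 2·(-36) + (-1)·108 = -36 ≠ 0, so rank(O) = 3.
rank(O) = 3 = n, so the pair (A, C) is completely observable.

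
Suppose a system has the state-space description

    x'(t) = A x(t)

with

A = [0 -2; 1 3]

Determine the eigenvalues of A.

1, 2

det(sI - A) = s^2 - (tr A)s + det A, with tr A = 0 + 3 = 3 and det A = 0·3 - (-2)·1 = 0 - (-2) = 2.
So p(s) = det(sI - A) = s^2 - 3s + 2.
Factor s^2 - 3s + 2: two numbers with sum 3 and product 2 are 2 and 1, so s^2 - 3s + 2 = (s - 2)(s - 1).
Hence p(s) = (s - 2) (s - 1), with roots 1, 2.
At least one eigenvalue has non-negative real part, so the system is not asymptotically stable.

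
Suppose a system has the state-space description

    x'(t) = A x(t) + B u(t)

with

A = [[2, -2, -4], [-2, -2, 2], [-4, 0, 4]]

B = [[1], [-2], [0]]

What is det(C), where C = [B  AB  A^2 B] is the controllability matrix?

AB = [[6], [2], [-4]]
A^2B = [[24], [-24], [-40]]
Controllability matrix C = [B  AB  A^2B] = [[1, 6, 24], [-2, 2, -24], [0, -4, -40]]
Expanding along the first row, det(C) = 1·(2·(-40) - (-24)·(-4)) - 6·((-2)·(-40) - (-24)·0) + 24·((-2)·(-4) - 2·0) = 1·(-176) - 6·80 + 24·8 = -464
Since det(C) ≠ 0, rank(C) = 3 and the system is completely controllable.

-464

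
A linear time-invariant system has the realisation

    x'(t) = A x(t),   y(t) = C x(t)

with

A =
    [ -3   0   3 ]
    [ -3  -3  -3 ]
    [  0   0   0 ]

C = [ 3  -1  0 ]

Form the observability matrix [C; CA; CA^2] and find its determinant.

135

CA = [[-6, 3, 12]]
CA^2 = [[9, -9, -27]]
Observability matrix O = [C; CA; CA^2] = [[3, -1, 0], [-6, 3, 12], [9, -9, -27]]
Expanding along the first row, det(O) = 3·(3·(-27) - 12·(-9)) - (-1)·((-6)·(-27) - 12·9) + 0·((-6)·(-9) - 3·9) = 3·27 - (-1)·54 + 0·27 = 135
Since det(O) ≠ 0, rank(O) = 3 and the system is completely observable.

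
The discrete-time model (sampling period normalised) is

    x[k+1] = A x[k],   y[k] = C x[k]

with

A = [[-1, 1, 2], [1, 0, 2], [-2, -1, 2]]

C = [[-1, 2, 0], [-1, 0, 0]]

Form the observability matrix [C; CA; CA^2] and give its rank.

CA = [[3, -1, 2], [1, -1, -2]]
CA^2 = [[-8, 1, 8], [2, 3, -4]]
Observability matrix O = [C; CA; CA^2] = [[-1, 2, 0], [-1, 0, 0], [3, -1, 2], [1, -1, -2], [-8, 1, 8], [2, 3, -4]]
Take the 3×3 submatrix of O formed by rows 1, 2, 3: [[-1, 2, 0], [-1, 0, 0], [3, -1, 2]]. Its determinant is (-1)·(0·2 - 0·(-1)) - 2·((-1)·2 - 0·3) + 0·((-1)·(-1) - 0·3) = (-1)·0 - 2·(-2) + 0·1 = 4 ≠ 0.
So rank(O) ≥ 3; since O has 3 columns, rank(O) = 3.
rank(O) = 3 = n, so the pair (A, C) is completely observable.

3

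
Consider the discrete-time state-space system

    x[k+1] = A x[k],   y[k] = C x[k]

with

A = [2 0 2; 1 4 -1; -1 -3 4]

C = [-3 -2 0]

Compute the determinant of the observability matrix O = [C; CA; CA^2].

-112

CA = [[-8, -8, -4]]
CA^2 = [[-20, -20, -24]]
Observability matrix O = [C; CA; CA^2] = [[-3, -2, 0], [-8, -8, -4], [-20, -20, -24]]
Expanding along the first row, det(O) = (-3)·((-8)·(-24) - (-4)·(-20)) - (-2)·((-8)·(-24) - (-4)·(-20)) + 0·((-8)·(-20) - (-8)·(-20)) = (-3)·112 - (-2)·112 + 0·0 = -112
Since det(O) ≠ 0, rank(O) = 3 and the system is completely observable.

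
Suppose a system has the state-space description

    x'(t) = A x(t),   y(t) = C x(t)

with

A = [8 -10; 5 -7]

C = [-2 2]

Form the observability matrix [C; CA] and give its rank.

1

CA = [[-6, 6]]
Observability matrix O = [C; CA] = [[-2, 2], [-6, 6]]
Every row of O is a scalar multiple of row 1 = [-2, 2] (multipliers 1, 3), so the rows span a one-dimensional space.
O ≠ 0, hence rank(O) = 1.
rank(O) = 1 < n = 2, so the pair (A, C) is not completely observable.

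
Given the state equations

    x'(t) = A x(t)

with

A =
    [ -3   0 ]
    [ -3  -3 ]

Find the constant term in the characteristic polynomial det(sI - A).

9

For a 2×2 matrix, det(sI - A) = s^2 - (tr A)s + det A.
tr A = -6, det A = 9.
So p(s) = s^2 + 6s + 9.
The constant term is 9.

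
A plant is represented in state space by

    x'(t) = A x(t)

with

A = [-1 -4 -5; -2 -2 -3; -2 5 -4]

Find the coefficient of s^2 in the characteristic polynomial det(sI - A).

7

Expand det(sI - A) for the 3×3 matrix.
p(s) = s^3 + 7s^2 + 11s - 55.
(Check: constant term = det(-A) = (-1)^3 det A = -55; coefficient of s^2 = -tr A = 7.)
The coefficient of s^2 is 7.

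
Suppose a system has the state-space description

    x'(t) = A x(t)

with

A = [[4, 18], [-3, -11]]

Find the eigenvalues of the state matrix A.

det(sI - A) = s^2 - (tr A)s + det A, with tr A = 4 + (-11) = -7 and det A = 4·(-11) - 18·(-3) = -44 - (-54) = 10.
So p(s) = det(sI - A) = s^2 + 7s + 10.
Factor s^2 + 7s + 10: two numbers with sum -7 and product 10 are -2 and -5, so s^2 + 7s + 10 = (s + 2)(s + 5).
Hence p(s) = (s + 2) (s + 5), with roots -5, -2.
All eigenvalues have negative real part, so the system is asymptotically stable.

-5, -2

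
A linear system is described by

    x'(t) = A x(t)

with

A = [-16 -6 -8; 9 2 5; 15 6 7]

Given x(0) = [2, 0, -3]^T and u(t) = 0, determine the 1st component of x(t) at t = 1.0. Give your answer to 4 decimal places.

det(sI - A) = s^3 - (tr A)s^2 + (M11 + M22 + M33)s - det A, where Mii is the 2×2 principal minor of A obtained by deleting row i and column i.
tr A = (-16) + 2 + 7 = -7; M11 = 2·7 - 5·6 = 14 - 30 = -16; M22 = (-16)·7 - (-8)·15 = -112 - (-120) = 8; M33 = (-16)·2 - (-6)·9 = -32 - (-54) = 22; sum of minors = 14.
det A = (-16)·(2·7 - 5·6) - (-6)·(9·7 - 5·15) + (-8)·(9·6 - 2·15) = (-16)·(-16) - (-6)·(-12) + (-8)·24 = -8.
So p(s) = det(sI - A) = s^3 + 7s^2 + 14s + 8.
Rational-root test: any integer root divides 8. Testing small divisors, s = -1 works: p(-1) = -1 + 7 + (-14) + 8 = 0, so (s + 1) is a factor.
Dividing, p(s) = (s + 1)(s^2 + 6s + 8).
Factor s^2 + 6s + 8: two numbers with sum -6 and product 8 are -2 and -4, so s^2 + 6s + 8 = (s + 2)(s + 4).
Hence p(s) = (s + 1) (s + 2) (s + 4), with roots -4, -2, -1.
The eigenvalues -4, -2, -1 are distinct and real, so A is diagonalisable and x(t) = e^{At} x(0) = V diag(e^{λ_i t}) V^{-1} x(0), where the columns of V are the eigenvectors.
λ = -4: A - (-4)I = [[-12, -6, -8], [9, 6, 5], [15, 6, 11]]. v must be orthogonal to every row; (row 1) × (row 2) = [18, -12, -18], so take v_1 = [3, -2, -3]^T.
λ = -2: A - (-2)I = [[-14, -6, -8], [9, 4, 5], [15, 6, 9]]. v must be orthogonal to every row; (row 1) × (row 2) = [2, -2, -2], so take v_2 = [-1, 1, 1]^T.
λ = -1: A - (-1)I = [[-15, -6, -8], [9, 3, 5], [15, 6, 8]]. v must be orthogonal to every row; (row 1) × (row 2) = [-6, 3, 9], so take v_3 = [-2, 1, 3]^T.
V = [v_1 v_2 v_3] = [[3, -1, -2], [-2, 1, 1], [-3, 1, 3]] has det V = 1, so V^{-1} = adj(V)/det V = [[2, 1, 1], [3, 3, 1], [1, 0, 1]].
Modal coordinates z(0) = V^{-1} x(0): 2·2 + 1·0 + 1·(-3) = 1; 3·2 + 3·0 + 1·(-3) = 3; 1·2 + 0·0 + 1·(-3) = -1; so z(0) = [1, 3, -1]^T.
x_1(t) = Σ_i (v_i)_1 · z_i(0) · e^{λ_i t} (row 1 of V times the modal terms).
x_1(1.0) = 3·1·e^{-4·1.0} + (-1)·3·e^{-2·1.0} + (-2)·(-1)·e^{-1·1.0} = 3·0.018316 + (-3)·0.135335 + 2·0.367879 = 0.3847.

0.3847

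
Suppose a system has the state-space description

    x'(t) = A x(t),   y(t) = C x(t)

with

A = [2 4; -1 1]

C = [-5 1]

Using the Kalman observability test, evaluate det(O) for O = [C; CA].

106

CA = [[-11, -19]]
Observability matrix O = [C; CA] = [[-5, 1], [-11, -19]]
det(O) = (-5)·(-19) - 1·(-11) = 95 - (-11) = 106
Since det(O) ≠ 0, rank(O) = 2 and the system is completely observable.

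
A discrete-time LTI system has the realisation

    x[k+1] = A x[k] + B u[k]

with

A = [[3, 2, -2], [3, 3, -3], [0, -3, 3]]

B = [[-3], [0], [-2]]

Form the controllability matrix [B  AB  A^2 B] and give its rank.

3

AB = [[-5], [-3], [-6]]
A^2B = [[-9], [-6], [-9]]
Controllability matrix C = [B  AB  A^2B] = [[-3, -5, -9], [0, -3, -6], [-2, -6, -9]]
det(C) = (-3)·((-3)·(-9) - (-6)·(-6)) - (-5)·(0·(-9) - (-6)·(-2)) + (-9)·(0·(-6) - (-3)·(-2)) = (-3)·(-9) - (-5)·(-12) + (-9)·(-6) = 21 ≠ 0, so rank(C) = 3.
rank(C) = 3 = n, so the pair (A, B) is completely controllable.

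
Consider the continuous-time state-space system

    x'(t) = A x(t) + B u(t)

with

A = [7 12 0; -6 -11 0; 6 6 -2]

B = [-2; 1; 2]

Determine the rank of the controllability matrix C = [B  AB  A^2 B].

2

AB = [[-2], [1], [-10]]
A^2B = [[-2], [1], [14]]
Controllability matrix C = [B  AB  A^2B] = [[-2, -2, -2], [1, 1, 1], [2, -10, 14]]
The rows r1, r2, r3 of C are linearly dependent: r1 + 2·r2 = 0 (check each entry), so rank(C) ≤ 2.
The 2×2 minor from rows 1, 3, columns 1, 2 is (-2)·(-10) - (-2)·2 = 20 - (-4) = 24 ≠ 0, so rank(C) = 2.
rank(C) = 2 < n = 3, so the pair (A, B) is not completely controllable.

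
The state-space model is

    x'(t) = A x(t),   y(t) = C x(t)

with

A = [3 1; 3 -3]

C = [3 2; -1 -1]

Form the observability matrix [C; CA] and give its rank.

2

CA = [[15, -3], [-6, 2]]
Observability matrix O = [C; CA] = [[3, 2], [-1, -1], [15, -3], [-6, 2]]
Take the 2×2 submatrix of O formed by rows 1, 2: [[3, 2], [-1, -1]]. Its determinant is 3·(-1) - 2·(-1) = -3 - (-2) = -1 ≠ 0.
So rank(O) ≥ 2; since O has 2 columns, rank(O) = 2.
rank(O) = 2 = n, so the pair (A, C) is completely observable.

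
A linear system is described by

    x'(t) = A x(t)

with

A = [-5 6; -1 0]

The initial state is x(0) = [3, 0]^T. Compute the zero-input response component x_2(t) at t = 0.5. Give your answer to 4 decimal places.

-0.4342

det(sI - A) = s^2 - (tr A)s + det A, with tr A = (-5) + 0 = -5 and det A = (-5)·0 - 6·(-1) = 0 - (-6) = 6.
So p(s) = det(sI - A) = s^2 + 5s + 6.
Factor s^2 + 5s + 6: two numbers with sum -5 and product 6 are -2 and -3, so s^2 + 5s + 6 = (s + 2)(s + 3).
Hence p(s) = (s + 2) (s + 3), with roots -3, -2.
The eigenvalues -3, -2 are distinct and real, so A is diagonalisable and x(t) = e^{At} x(0) = V diag(e^{λ_i t}) V^{-1} x(0), where the columns of V are the eigenvectors.
λ = -3: A - (-3)I = [[-2, 6], [-1, 3]]. Row 1 gives (-2)·v1 + 6·v2 = 0, so take v_1 = [3, 1]^T.
λ = -2: A - (-2)I = [[-3, 6], [-1, 2]]. Row 1 gives (-3)·v1 + 6·v2 = 0, so take v_2 = [-2, -1]^T.
V = [v_1 v_2] = [[3, -2], [1, -1]] has det V = -1, so V^{-1} = adj(V)/det V = [[1, -2], [1, -3]].
Modal coordinates z(0) = V^{-1} x(0): 1·3 + (-2)·0 = 3; 1·3 + (-3)·0 = 3; so z(0) = [3, 3]^T.
x_2(t) = Σ_i (v_i)_2 · z_i(0) · e^{λ_i t} (row 2 of V times the modal terms).
x_2(0.5) = 1·3·e^{-3·0.5} + (-1)·3·e^{-2·0.5} = 3·0.223130 + (-3)·0.367879 = -0.4342.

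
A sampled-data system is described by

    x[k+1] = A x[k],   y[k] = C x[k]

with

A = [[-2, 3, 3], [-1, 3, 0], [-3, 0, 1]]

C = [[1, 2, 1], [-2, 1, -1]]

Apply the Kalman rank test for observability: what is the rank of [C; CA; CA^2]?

3

CA = [[-7, 9, 4], [6, -3, -7]]
CA^2 = [[-7, 6, -17], [12, 9, 11]]
Observability matrix O = [C; CA; CA^2] = [[1, 2, 1], [-2, 1, -1], [-7, 9, 4], [6, -3, -7], [-7, 6, -17], [12, 9, 11]]
Take the 3×3 submatrix of O formed by rows 1, 2, 3: [[1, 2, 1], [-2, 1, -1], [-7, 9, 4]]. Its determinant is 1·(1·4 - (-1)·9) - 2·((-2)·4 - (-1)·(-7)) + 1·((-2)·9 - 1·(-7)) = 1·13 - 2·(-15) + 1·(-11) = 32 ≠ 0.
So rank(O) ≥ 3; since O has 3 columns, rank(O) = 3.
rank(O) = 3 = n, so the pair (A, C) is completely observable.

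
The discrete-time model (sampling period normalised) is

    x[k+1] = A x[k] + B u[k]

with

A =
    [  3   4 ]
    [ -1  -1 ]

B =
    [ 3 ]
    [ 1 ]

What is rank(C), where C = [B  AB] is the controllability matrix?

AB = [[13], [-4]]
Controllability matrix C = [B  AB] = [[3, 13], [1, -4]]
det(C) = 3·(-4) - 13·1 = -12 - 13 = -25 ≠ 0, so rank(C) = 2.
rank(C) = 2 = n, so the pair (A, B) is completely controllable.

2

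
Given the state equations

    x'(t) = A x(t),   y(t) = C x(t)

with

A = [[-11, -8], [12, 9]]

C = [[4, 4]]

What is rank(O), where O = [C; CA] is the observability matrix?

1

CA = [[4, 4]]
Observability matrix O = [C; CA] = [[4, 4], [4, 4]]
Every row of O is a scalar multiple of row 1 = [4, 4] (multipliers 1, 1), so the rows span a one-dimensional space.
O ≠ 0, hence rank(O) = 1.
rank(O) = 1 < n = 2, so the pair (A, C) is not completely observable.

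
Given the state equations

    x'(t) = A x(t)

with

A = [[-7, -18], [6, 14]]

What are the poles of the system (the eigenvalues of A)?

2, 5

det(sI - A) = s^2 - (tr A)s + det A, with tr A = (-7) + 14 = 7 and det A = (-7)·14 - (-18)·6 = -98 - (-108) = 10.
So p(s) = det(sI - A) = s^2 - 7s + 10.
Factor s^2 - 7s + 10: two numbers with sum 7 and product 10 are 5 and 2, so s^2 - 7s + 10 = (s - 5)(s - 2).
Hence p(s) = (s - 5) (s - 2), with roots 2, 5.
At least one eigenvalue has non-negative real part, so the system is not asymptotically stable.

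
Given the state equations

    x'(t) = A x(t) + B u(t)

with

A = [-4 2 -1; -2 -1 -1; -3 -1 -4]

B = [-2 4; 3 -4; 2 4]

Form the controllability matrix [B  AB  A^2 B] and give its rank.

3

AB = [[12, -28], [-1, -8], [-5, -24]]
A^2B = [[-45, 120], [-18, 88], [-15, 188]]
Controllability matrix C = [B  AB  A^2B] = [[-2, 4, 12, -28, -45, 120], [3, -4, -1, -8, -18, 88], [2, 4, -5, -24, -15, 188]]
Take the 3×3 submatrix of C formed by columns 1, 2, 3: [[-2, 4, 12], [3, -4, -1], [2, 4, -5]]. Its determinant is (-2)·((-4)·(-5) - (-1)·4) - 4·(3·(-5) - (-1)·2) + 12·(3·4 - (-4)·2) = (-2)·24 - 4·(-13) + 12·20 = 244 ≠ 0.
So rank(C) ≥ 3; since C has 3 rows, rank(C) = 3.
rank(C) = 3 = n, so the pair (A, B) is completely controllable.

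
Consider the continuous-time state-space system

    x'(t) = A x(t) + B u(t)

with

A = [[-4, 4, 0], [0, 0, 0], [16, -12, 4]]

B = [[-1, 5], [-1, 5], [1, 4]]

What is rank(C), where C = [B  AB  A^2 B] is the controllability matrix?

2

AB = [[0, 0], [0, 0], [0, 36]]
A^2B = [[0, 0], [0, 0], [0, 144]]
Controllability matrix C = [B  AB  A^2B] = [[-1, 5, 0, 0, 0, 0], [-1, 5, 0, 0, 0, 0], [1, 4, 0, 36, 0, 144]]
The rows r1, r2, r3 of C are linearly dependent: -r1 + r2 = 0 (check each entry), so rank(C) ≤ 2.
The 2×2 minor from rows 1, 3, columns 1, 2 is (-1)·4 - 5·1 = -4 - 5 = -9 ≠ 0, so rank(C) = 2.
rank(C) = 2 < n = 3, so the pair (A, B) is not completely controllable.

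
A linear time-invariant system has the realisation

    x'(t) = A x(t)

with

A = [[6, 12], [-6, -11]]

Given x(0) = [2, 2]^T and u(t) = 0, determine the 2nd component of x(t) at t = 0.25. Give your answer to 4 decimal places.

-2.8119

det(sI - A) = s^2 - (tr A)s + det A, with tr A = 6 + (-11) = -5 and det A = 6·(-11) - 12·(-6) = -66 - (-72) = 6.
So p(s) = det(sI - A) = s^2 + 5s + 6.
Factor s^2 + 5s + 6: two numbers with sum -5 and product 6 are -2 and -3, so s^2 + 5s + 6 = (s + 2)(s + 3).
Hence p(s) = (s + 2) (s + 3), with roots -3, -2.
The eigenvalues -3, -2 are distinct and real, so A is diagonalisable and x(t) = e^{At} x(0) = V diag(e^{λ_i t}) V^{-1} x(0), where the columns of V are the eigenvectors.
λ = -3: A - (-3)I = [[9, 12], [-6, -8]]. Row 1 gives 9·v1 + 12·v2 = 0, so take v_1 = [4, -3]^T.
λ = -2: A - (-2)I = [[8, 12], [-6, -9]]. Row 1 gives 8·v1 + 12·v2 = 0, so take v_2 = [-3, 2]^T.
V = [v_1 v_2] = [[4, -3], [-3, 2]] has det V = -1, so V^{-1} = adj(V)/det V = [[-2, -3], [-3, -4]].
Modal coordinates z(0) = V^{-1} x(0): (-2)·2 + (-3)·2 = -10; (-3)·2 + (-4)·2 = -14; so z(0) = [-10, -14]^T.
x_2(t) = Σ_i (v_i)_2 · z_i(0) · e^{λ_i t} (row 2 of V times the modal terms).
x_2(0.25) = (-3)·(-10)·e^{-3·0.25} + 2·(-14)·e^{-2·0.25} = 30·0.472367 + (-28)·0.606531 = -2.8119.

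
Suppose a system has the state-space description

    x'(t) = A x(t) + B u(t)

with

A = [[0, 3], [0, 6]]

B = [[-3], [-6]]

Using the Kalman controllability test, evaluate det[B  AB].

AB = [[-18], [-36]]
Controllability matrix C = [B  AB] = [[-3, -18], [-6, -36]]
det(C) = (-3)·(-36) - (-18)·(-6) = 108 - 108 = 0
Since det(C) = 0, rank(C) < 2 and the system is not completely controllable.

0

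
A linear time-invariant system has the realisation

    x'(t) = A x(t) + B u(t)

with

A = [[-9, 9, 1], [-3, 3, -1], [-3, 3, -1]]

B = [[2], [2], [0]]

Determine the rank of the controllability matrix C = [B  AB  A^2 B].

AB = [[0], [0], [0]]
A^2B = [[0], [0], [0]]
Controllability matrix C = [B  AB  A^2B] = [[2, 0, 0], [2, 0, 0], [0, 0, 0]]
Every column of C is a scalar multiple of column 1 = [2, 2, 0] (multipliers 1, 0, 0), so the columns span a one-dimensional space.
C ≠ 0, hence rank(C) = 1.
rank(C) = 1 < n = 3, so the pair (A, B) is not completely controllable.

1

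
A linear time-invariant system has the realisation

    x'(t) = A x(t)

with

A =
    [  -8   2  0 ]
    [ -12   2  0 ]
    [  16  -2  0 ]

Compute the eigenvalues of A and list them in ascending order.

-4, -2, 0

det(sI - A) = s^3 - (tr A)s^2 + (M11 + M22 + M33)s - det A, where Mii is the 2×2 principal minor of A obtained by deleting row i and column i.
tr A = (-8) + 2 + 0 = -6; M11 = 2·0 - 0·(-2) = 0 - 0 = 0; M22 = (-8)·0 - 0·16 = 0 - 0 = 0; M33 = (-8)·2 - 2·(-12) = -16 - (-24) = 8; sum of minors = 8.
det A = (-8)·(2·0 - 0·(-2)) - 2·((-12)·0 - 0·16) + 0·((-12)·(-2) - 2·16) = (-8)·0 - 2·0 + 0·(-8) = 0.
So p(s) = det(sI - A) = s^3 + 6s^2 + 8s.
The constant term is 0, so p(s) = s(s^2 + 6s + 8).
Factor s^2 + 6s + 8: two numbers with sum -6 and product 8 are -2 and -4, so s^2 + 6s + 8 = (s + 2)(s + 4).
Hence p(s) = s (s + 2) (s + 4), with roots -4, -2, 0.
At least one eigenvalue has non-negative real part, so the system is not asymptotically stable.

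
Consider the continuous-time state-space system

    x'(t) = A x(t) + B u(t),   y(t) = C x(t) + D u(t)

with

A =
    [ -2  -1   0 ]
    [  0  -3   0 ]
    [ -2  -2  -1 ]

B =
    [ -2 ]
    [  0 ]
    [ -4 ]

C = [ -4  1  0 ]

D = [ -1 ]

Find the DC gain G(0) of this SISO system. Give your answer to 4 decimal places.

G(0) = C(-A)^{-1}B + D = -C A^{-1} B + D.
det A = -6, so A^{-1} = (1/-6)·adj(A) = [[-1/2, 1/6, 0], [0, -1/3, 0], [1, 1/3, -1]]
A^{-1} B = [1, 0, 2]^T
C A^{-1} B = -4
G(0) = D - C A^{-1} B = -1 - (-4) = 3

3.0000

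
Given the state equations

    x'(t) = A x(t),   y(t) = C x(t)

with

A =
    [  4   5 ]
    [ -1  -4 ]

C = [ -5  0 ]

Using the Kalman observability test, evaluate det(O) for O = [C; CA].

125

CA = [[-20, -25]]
Observability matrix O = [C; CA] = [[-5, 0], [-20, -25]]
det(O) = (-5)·(-25) - 0·(-20) = 125 - 0 = 125
Since det(O) ≠ 0, rank(O) = 2 and the system is completely observable.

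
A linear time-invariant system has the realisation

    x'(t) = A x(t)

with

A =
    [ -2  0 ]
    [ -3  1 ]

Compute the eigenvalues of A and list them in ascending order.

det(sI - A) = s^2 - (tr A)s + det A, with tr A = (-2) + 1 = -1 and det A = (-2)·1 - 0·(-3) = -2 - 0 = -2.
So p(s) = det(sI - A) = s^2 + s - 2.
Factor s^2 + s - 2: two numbers with sum -1 and product -2 are 1 and -2, so s^2 + s - 2 = (s - 1)(s + 2).
Hence p(s) = (s - 1) (s + 2), with roots -2, 1.
At least one eigenvalue has non-negative real part, so the system is not asymptotically stable.

-2, 1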